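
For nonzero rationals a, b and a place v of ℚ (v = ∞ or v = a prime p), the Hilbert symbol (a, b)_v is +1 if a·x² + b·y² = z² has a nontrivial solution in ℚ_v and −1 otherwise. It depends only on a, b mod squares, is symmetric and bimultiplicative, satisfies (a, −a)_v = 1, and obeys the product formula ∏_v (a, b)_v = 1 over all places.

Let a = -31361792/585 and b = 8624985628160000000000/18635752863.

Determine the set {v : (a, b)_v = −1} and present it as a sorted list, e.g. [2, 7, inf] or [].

(a, b) ≡ (-7962955, 77) mod (ℚ^×)²; places V = {2, 3, 5, 7, 11, 13, 37, 43, ∞}.
(a,b)_5: α=-1, u≡4; β=10, v≡3 (mod 5); (4|5)=+1, (3|5)=-1; sign (−1)^0·+1^10·-1^-1 = -1.
(a,b)_13: α=-1, u≡1; β=-2, v≡1 (mod 13); (1|13)=+1, (1|13)=+1; sign (−1)^0·+1^-2·+1^-1 = +1.
(a,b)_7: α=1, u≡6; β=-5, v≡4 (mod 7); (6|7)=-1, (4|7)=+1; sign (−1)^1·-1^-5·+1^1 = +1.
(a,b)_11: α=1, u≡9; β=3, v≡2 (mod 11); (9|11)=+1, (2|11)=-1; sign (−1)^1·+1^3·-1^1 = +1.
(a,b)_3: α=-2, u≡2; β=-8, v≡2 (mod 3); (2|3)=-1, (2|3)=-1; sign (−1)^0·-1^-8·-1^-2 = +1.
(a,b)_∞: sgn(-7962955)=−, sgn(77)=+, so +1.
(a,b)_37: α=1, u≡24; β=2, v≡4 (mod 37); (24|37)=-1, (4|37)=+1; sign (−1)^0·-1^2·+1^1 = +1.
(a,b)_2: α=8, β=18; u≡5, v≡5 (mod 8); ε(u)ε(v)=0·0, αω(v)=8·1, βω(u)=18·1; sum ≡ 0  ⇒  +1.
(a,b)_43: α=1, u≡24; β=2, v≡28 (mod 43); (24|43)=+1, (28|43)=-1; sign (−1)^0·+1^2·-1^1 = -1.
(-7962955, 77 / ℚ) ramifies at {5, 43}: a division algebra.

[5, 43]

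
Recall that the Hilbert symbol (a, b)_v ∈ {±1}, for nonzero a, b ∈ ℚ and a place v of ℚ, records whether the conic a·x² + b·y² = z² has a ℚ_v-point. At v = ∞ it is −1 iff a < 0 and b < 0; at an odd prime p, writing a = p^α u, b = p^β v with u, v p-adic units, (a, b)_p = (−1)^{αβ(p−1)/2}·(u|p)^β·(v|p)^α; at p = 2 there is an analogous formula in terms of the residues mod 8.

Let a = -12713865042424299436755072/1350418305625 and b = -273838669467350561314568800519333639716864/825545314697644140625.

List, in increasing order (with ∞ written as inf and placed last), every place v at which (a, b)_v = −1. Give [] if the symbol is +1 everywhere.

[2, 3, 11, 13, 17, inf]

Mod squares: a ≡ -9282, b ≡ -6006. Check v ∈ {∞, 2, 3, 5, 7, 11, 13, 17, 19, 23, 43, 47}.
v=23: a=23^-2·(≡17), b=23^-4·(≡14) mod 23; (17|23)=-1, (14|23)=-1; (−1)^{-2·-4·11}·(-1)^-4·(-1)^-2 = +1.
v=43: a=43^-2·(≡25), b=43^-4·(≡23) mod 43; (25|43)=+1, (23|43)=+1; (−1)^{-2·-4·21}·(+1)^-4·(+1)^-2 = +1.
v=11: a=11^4·(≡8), b=11^5·(≡1) mod 11; (8|11)=-1, (1|11)=+1; (−1)^{4·5·5}·(-1)^5·(+1)^4 = -1.
v=∞: -9282 < 0 and -6006 < 0  ⇒  (a,b)_∞ = -1.
v=47: a=47^-2·(≡34), b=47^-2·(≡35) mod 47; (34|47)=+1, (35|47)=-1; (−1)^{-2·-2·23}·(+1)^-2·(-1)^-2 = +1.
v=19: a=19^2·(≡11), b=19^2·(≡1) mod 19; (11|19)=+1, (1|19)=+1; (−1)^{2·2·9}·(+1)^2·(+1)^2 = +1.
v=3: a=3^11·(≡2), b=3^19·(≡2) mod 3; (2|3)=-1, (2|3)=-1; (−1)^{11·19·1}·(-1)^19·(-1)^11 = -1.
v=17: a=17^1·(≡8), b=17^2·(≡6) mod 17; (8|17)=+1, (6|17)=-1; (−1)^{1·2·8}·(+1)^2·(-1)^1 = -1.
v=7: a=7^5·(≡1), b=7^9·(≡5) mod 7; (1|7)=+1, (5|7)=-1; (−1)^{5·9·3}·(+1)^9·(-1)^5 = +1.
v=5: a=5^-4·(≡2), b=5^-8·(≡4) mod 5; (2|5)=-1, (4|5)=+1; (−1)^{-4·-8·2}·(-1)^-8·(+1)^-4 = +1.
v=2: v_2(a)=7, v_2(b)=15; units ≡ 7, 5 (mod 8); ε·ε+αω+βω = 1·0+7·1+15·0 ≡ 1  ⇒  (a,b)_2 = -1.
v=13: a=13^5·(≡4), b=13^9·(≡7) mod 13; (4|13)=+1, (7|13)=-1; (−1)^{5·9·6}·(+1)^9·(-1)^5 = -1.
|Ram(-9282, -6006)| = 6, even; anisotropic at {2, 3, 11, 13, 17, ∞}.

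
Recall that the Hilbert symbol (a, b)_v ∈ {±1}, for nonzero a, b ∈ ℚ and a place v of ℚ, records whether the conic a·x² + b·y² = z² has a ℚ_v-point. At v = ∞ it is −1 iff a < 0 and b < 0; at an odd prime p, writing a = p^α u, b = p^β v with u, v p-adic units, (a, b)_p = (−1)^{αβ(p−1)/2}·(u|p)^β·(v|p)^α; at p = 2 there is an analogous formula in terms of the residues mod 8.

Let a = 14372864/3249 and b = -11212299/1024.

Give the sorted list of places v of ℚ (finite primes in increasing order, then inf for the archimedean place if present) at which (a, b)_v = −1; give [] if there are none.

[17, 29]

Mod squares: a ≡ 29, b ≡ -3451. Check v ∈ {∞, 2, 3, 7, 11, 17, 19, 29}.
v=17: a=17^0·(≡5), b=17^1·(≡9) mod 17; (5|17)=-1, (9|17)=+1; (−1)^{0·1·8}·(-1)^1·(+1)^0 = -1.
v=11: a=11^2·(≡7), b=11^0·(≡1) mod 11; (7|11)=-1, (1|11)=+1; (−1)^{2·0·5}·(-1)^0·(+1)^2 = +1.
v=∞: 29 > 0 and -3451 < 0  ⇒  (a,b)_∞ = +1.
v=19: a=19^-2·(≡18), b=19^2·(≡16) mod 19; (18|19)=-1, (16|19)=+1; (−1)^{-2·2·9}·(-1)^2·(+1)^-2 = +1.
v=7: a=7^0·(≡2), b=7^1·(≡2) mod 7; (2|7)=+1, (2|7)=+1; (−1)^{0·1·3}·(+1)^1·(+1)^0 = +1.
v=2: v_2(a)=12, v_2(b)=-10; units ≡ 5, 5 (mod 8); ε·ε+αω+βω = 0·0+12·1+-10·1 ≡ 0  ⇒  (a,b)_2 = +1.
v=29: a=29^1·(≡6), b=29^1·(≡19) mod 29; (6|29)=+1, (19|29)=-1; (−1)^{1·1·14}·(+1)^1·(-1)^1 = -1.
v=3: a=3^-2·(≡2), b=3^2·(≡2) mod 3; (2|3)=-1, (2|3)=-1; (−1)^{-2·2·1}·(-1)^2·(-1)^-2 = +1.
Ram(29, -3451) = {17, 29}; no ℚ_17-point on the conic.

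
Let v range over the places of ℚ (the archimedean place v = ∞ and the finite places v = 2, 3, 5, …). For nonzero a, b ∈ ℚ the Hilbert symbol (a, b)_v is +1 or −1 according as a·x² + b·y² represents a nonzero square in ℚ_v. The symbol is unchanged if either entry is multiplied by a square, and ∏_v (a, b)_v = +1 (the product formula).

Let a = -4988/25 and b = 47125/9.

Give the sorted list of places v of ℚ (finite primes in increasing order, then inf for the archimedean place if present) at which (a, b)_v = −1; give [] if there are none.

[5, 29]

Mod squares: a ≡ -1247, b ≡ 1885. Check v ∈ {∞, 2, 3, 5, 13, 29, 43}.
v=29: a=29^1·(≡14), b=29^1·(≡13) mod 29; (14|29)=-1, (13|29)=+1; (−1)^{1·1·14}·(-1)^1·(+1)^1 = -1.
v=3: a=3^0·(≡1), b=3^-2·(≡1) mod 3; (1|3)=+1, (1|3)=+1; (−1)^{0·-2·1}·(+1)^-2·(+1)^0 = +1.
v=2: v_2(a)=2, v_2(b)=0; units ≡ 1, 5 (mod 8); ε·ε+αω+βω = 0·0+2·1+0·0 ≡ 0  ⇒  (a,b)_2 = +1.
v=5: a=5^-2·(≡2), b=5^3·(≡3) mod 5; (2|5)=-1, (3|5)=-1; (−1)^{-2·3·2}·(-1)^3·(-1)^-2 = -1.
v=43: a=43^1·(≡16), b=43^0·(≡14) mod 43; (16|43)=+1, (14|43)=+1; (−1)^{1·0·21}·(+1)^0·(+1)^1 = +1.
v=13: a=13^0·(≡9), b=13^1·(≡7) mod 13; (9|13)=+1, (7|13)=-1; (−1)^{0·1·6}·(+1)^1·(-1)^0 = +1.
v=∞: -1247 < 0 and 1885 > 0  ⇒  (a,b)_∞ = +1.
Ram(-1247, 1885) = {5, 29}; no ℚ_5-point on the conic.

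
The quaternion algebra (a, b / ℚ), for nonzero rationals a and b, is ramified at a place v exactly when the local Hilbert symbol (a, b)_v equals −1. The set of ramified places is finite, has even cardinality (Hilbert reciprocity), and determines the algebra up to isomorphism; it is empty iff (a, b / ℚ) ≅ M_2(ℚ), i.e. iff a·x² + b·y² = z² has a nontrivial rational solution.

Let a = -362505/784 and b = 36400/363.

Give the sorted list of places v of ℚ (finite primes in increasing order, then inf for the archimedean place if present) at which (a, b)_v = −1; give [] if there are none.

[5, 13]

Mod squares: a ≡ -2145, b ≡ 273. Check v ∈ {∞, 2, 3, 5, 7, 11, 13}.
v=2: v_2(a)=-4, v_2(b)=4; units ≡ 7, 1 (mod 8); ε·ε+αω+βω = 1·0+-4·0+4·0 ≡ 0  ⇒  (a,b)_2 = +1.
v=11: a=11^1·(≡4), b=11^-2·(≡4) mod 11; (4|11)=+1, (4|11)=+1; (−1)^{1·-2·5}·(+1)^-2·(+1)^1 = +1.
v=∞: -2145 < 0 and 273 > 0  ⇒  (a,b)_∞ = +1.
v=13: a=13^3·(≡1), b=13^1·(≡8) mod 13; (1|13)=+1, (8|13)=-1; (−1)^{3·1·6}·(+1)^1·(-1)^3 = -1.
v=7: a=7^-2·(≡2), b=7^1·(≡1) mod 7; (2|7)=+1, (1|7)=+1; (−1)^{-2·1·3}·(+1)^1·(+1)^-2 = +1.
v=3: a=3^1·(≡2), b=3^-1·(≡1) mod 3; (2|3)=-1, (1|3)=+1; (−1)^{1·-1·1}·(-1)^-1·(+1)^1 = +1.
v=5: a=5^1·(≡1), b=5^2·(≡2) mod 5; (1|5)=+1, (2|5)=-1; (−1)^{1·2·2}·(+1)^2·(-1)^1 = -1.
Ram(-2145, 273) = {5, 13}; no ℚ_5-point on the conic.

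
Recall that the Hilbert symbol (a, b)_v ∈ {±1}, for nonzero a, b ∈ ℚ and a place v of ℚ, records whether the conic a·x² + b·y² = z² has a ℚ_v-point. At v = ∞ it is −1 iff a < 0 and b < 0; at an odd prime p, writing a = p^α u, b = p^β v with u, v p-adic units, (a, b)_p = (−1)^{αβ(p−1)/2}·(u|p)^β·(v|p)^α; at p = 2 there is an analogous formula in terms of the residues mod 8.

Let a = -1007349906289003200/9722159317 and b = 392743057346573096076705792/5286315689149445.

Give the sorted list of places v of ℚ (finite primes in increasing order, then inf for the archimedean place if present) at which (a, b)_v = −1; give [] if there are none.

Mod squares: a ≡ -39, b ≡ 2310. Check v ∈ {∞, 2, 3, 5, 7, 11, 13, 17, 23, 29, 31, 41}.
v=2: v_2(a)=6, v_2(b)=27; units ≡ 1, 3 (mod 8); ε·ε+αω+βω = 0·1+6·1+27·0 ≡ 0  ⇒  (a,b)_2 = +1.
v=11: a=11^2·(≡3), b=11^3·(≡4) mod 11; (3|11)=+1, (4|11)=+1; (−1)^{2·3·5}·(+1)^3·(+1)^2 = +1.
v=41: a=41^-2·(≡33), b=41^-4·(≡26) mod 41; (33|41)=+1, (26|41)=-1; (−1)^{-2·-4·20}·(+1)^-4·(-1)^-2 = +1.
v=23: a=23^-2·(≡5), b=23^-2·(≡5) mod 23; (5|23)=-1, (5|23)=-1; (−1)^{-2·-2·11}·(-1)^-2·(-1)^-2 = +1.
v=17: a=17^4·(≡10), b=17^0·(≡15) mod 17; (10|17)=-1, (15|17)=+1; (−1)^{4·0·8}·(-1)^0·(+1)^4 = +1.
v=31: a=31^2·(≡17), b=31^4·(≡2) mod 31; (17|31)=-1, (2|31)=+1; (−1)^{2·4·15}·(-1)^4·(+1)^2 = +1.
v=3: a=3^3·(≡2), b=3^5·(≡2) mod 3; (2|3)=-1, (2|3)=-1; (−1)^{3·5·1}·(-1)^5·(-1)^3 = -1.
v=29: a=29^-2·(≡10), b=29^-4·(≡19) mod 29; (10|29)=-1, (19|29)=-1; (−1)^{-2·-4·14}·(-1)^-4·(-1)^-2 = +1.
v=∞: -39 < 0 and 2310 > 0  ⇒  (a,b)_∞ = +1.
v=13: a=13^-1·(≡1), b=13^4·(≡3) mod 13; (1|13)=+1, (3|13)=+1; (−1)^{-1·4·6}·(+1)^4·(+1)^-1 = +1.
v=7: a=7^4·(≡5), b=7^3·(≡1) mod 7; (5|7)=-1, (1|7)=+1; (−1)^{4·3·3}·(-1)^3·(+1)^4 = -1.
v=5: a=5^2·(≡1), b=5^-1·(≡3) mod 5; (1|5)=+1, (3|5)=-1; (−1)^{2·-1·2}·(+1)^-1·(-1)^2 = +1.
Ram(-39, 2310) = {3, 7}; no ℚ_3-point on the conic.

[3, 7]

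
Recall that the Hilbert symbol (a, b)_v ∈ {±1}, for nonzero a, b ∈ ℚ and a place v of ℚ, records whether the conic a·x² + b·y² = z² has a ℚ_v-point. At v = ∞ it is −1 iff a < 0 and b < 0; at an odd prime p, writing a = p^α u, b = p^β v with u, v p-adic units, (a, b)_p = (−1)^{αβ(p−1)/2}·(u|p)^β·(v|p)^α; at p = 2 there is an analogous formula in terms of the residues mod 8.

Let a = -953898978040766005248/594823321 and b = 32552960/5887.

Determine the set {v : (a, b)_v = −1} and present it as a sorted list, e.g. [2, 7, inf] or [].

Mod squares: a ≡ -78, b ≡ 770. Check v ∈ {∞, 2, 3, 5, 7, 11, 13, 17, 29}.
v=2: v_2(a)=33, v_2(b)=11; units ≡ 1, 1 (mod 8); ε·ε+αω+βω = 0·0+33·0+11·0 ≡ 0  ⇒  (a,b)_2 = +1.
v=17: a=17^0·(≡14), b=17^2·(≡3) mod 17; (14|17)=-1, (3|17)=-1; (−1)^{0·2·8}·(-1)^2·(-1)^0 = +1.
v=3: a=3^5·(≡1), b=3^0·(≡2) mod 3; (1|3)=+1, (2|3)=-1; (−1)^{5·0·1}·(+1)^0·(-1)^5 = -1.
v=∞: -78 < 0 and 770 > 0  ⇒  (a,b)_∞ = +1.
v=11: a=11^4·(≡10), b=11^1·(≡4) mod 11; (10|11)=-1, (4|11)=+1; (−1)^{4·1·5}·(-1)^1·(+1)^4 = -1.
v=7: a=7^4·(≡6), b=7^-1·(≡6) mod 7; (6|7)=-1, (6|7)=-1; (−1)^{4·-1·3}·(-1)^-1·(-1)^4 = -1.
v=5: a=5^0·(≡2), b=5^1·(≡1) mod 5; (2|5)=-1, (1|5)=+1; (−1)^{0·1·2}·(-1)^1·(+1)^0 = -1.
v=29: a=29^-6·(≡28), b=29^-2·(≡16) mod 29; (28|29)=+1, (16|29)=+1; (−1)^{-6·-2·14}·(+1)^-2·(+1)^-6 = +1.
v=13: a=13^1·(≡7), b=13^0·(≡1) mod 13; (7|13)=-1, (1|13)=+1; (−1)^{1·0·6}·(-1)^0·(+1)^1 = +1.
|Ram(-78, 770)| = 4, even; anisotropic at {3, 5, 7, 11}.

[3, 5, 7, 11]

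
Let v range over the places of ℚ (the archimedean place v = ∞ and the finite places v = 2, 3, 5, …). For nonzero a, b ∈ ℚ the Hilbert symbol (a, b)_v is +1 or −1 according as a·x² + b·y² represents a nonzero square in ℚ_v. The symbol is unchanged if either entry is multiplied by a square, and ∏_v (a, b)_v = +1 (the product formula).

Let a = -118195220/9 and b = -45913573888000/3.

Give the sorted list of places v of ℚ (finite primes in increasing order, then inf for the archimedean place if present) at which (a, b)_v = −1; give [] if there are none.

[5, 13, 17, inf]

Mod squares: a ≡ -5, b ≡ -3315. Check v ∈ {∞, 2, 3, 5, 7, 11, 13, 17}.
v=3: a=3^-2·(≡1), b=3^-1·(≡2) mod 3; (1|3)=+1, (2|3)=-1; (−1)^{-2·-1·1}·(+1)^-1·(-1)^-2 = +1.
v=11: a=11^2·(≡10), b=11^0·(≡2) mod 11; (10|11)=-1, (2|11)=-1; (−1)^{2·0·5}·(-1)^0·(-1)^2 = +1.
v=17: a=17^2·(≡12), b=17^1·(≡15) mod 17; (12|17)=-1, (15|17)=+1; (−1)^{2·1·8}·(-1)^1·(+1)^2 = -1.
v=7: a=7^0·(≡2), b=7^4·(≡6) mod 7; (2|7)=+1, (6|7)=-1; (−1)^{0·4·3}·(+1)^4·(-1)^0 = +1.
v=∞: -5 < 0 and -3315 < 0  ⇒  (a,b)_∞ = -1.
v=5: a=5^1·(≡4), b=5^3·(≡2) mod 5; (4|5)=+1, (2|5)=-1; (−1)^{1·3·2}·(+1)^3·(-1)^1 = -1.
v=13: a=13^2·(≡8), b=13^3·(≡8) mod 13; (8|13)=-1, (8|13)=-1; (−1)^{2·3·6}·(-1)^3·(-1)^2 = -1.
v=2: v_2(a)=2, v_2(b)=12; units ≡ 3, 5 (mod 8); ε·ε+αω+βω = 1·0+2·1+12·1 ≡ 0  ⇒  (a,b)_2 = +1.
|Ram(-5, -3315)| = 4, even; anisotropic at {5, 13, 17, ∞}.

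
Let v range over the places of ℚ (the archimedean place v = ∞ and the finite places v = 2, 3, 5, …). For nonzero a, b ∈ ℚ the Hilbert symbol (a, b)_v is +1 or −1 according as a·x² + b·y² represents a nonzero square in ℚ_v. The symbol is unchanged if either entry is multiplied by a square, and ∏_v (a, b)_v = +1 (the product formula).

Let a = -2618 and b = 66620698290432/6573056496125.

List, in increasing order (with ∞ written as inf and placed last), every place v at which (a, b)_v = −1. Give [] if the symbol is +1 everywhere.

[2, 5, 11, 17]

Mod squares: a ≡ -2618, b ≡ 165. Check v ∈ {∞, 2, 3, 5, 7, 11, 13, 17, 23, 41, 47}.
v=∞: -2618 < 0 and 165 > 0  ⇒  (a,b)_∞ = +1.
v=3: a=3^0·(≡1), b=3^7·(≡1) mod 3; (1|3)=+1, (1|3)=+1; (−1)^{0·7·1}·(+1)^7·(+1)^0 = +1.
v=2: v_2(a)=1, v_2(b)=8; units ≡ 3, 5 (mod 8); ε·ε+αω+βω = 1·0+1·1+8·1 ≡ 1  ⇒  (a,b)_2 = -1.
v=5: a=5^0·(≡2), b=5^-3·(≡3) mod 5; (2|5)=-1, (3|5)=-1; (−1)^{0·-3·2}·(-1)^-3·(-1)^0 = -1.
v=47: a=47^0·(≡14), b=47^-2·(≡42) mod 47; (14|47)=+1, (42|47)=+1; (−1)^{0·-2·23}·(+1)^-2·(+1)^0 = +1.
v=23: a=23^0·(≡4), b=23^2·(≡3) mod 23; (4|23)=+1, (3|23)=+1; (−1)^{0·2·11}·(+1)^2·(+1)^0 = +1.
v=11: a=11^1·(≡4), b=11^3·(≡1) mod 11; (4|11)=+1, (1|11)=+1; (−1)^{1·3·5}·(+1)^3·(+1)^1 = -1.
v=41: a=41^0·(≡6), b=41^-2·(≡25) mod 41; (6|41)=-1, (25|41)=+1; (−1)^{0·-2·20}·(-1)^-2·(+1)^0 = +1.
v=7: a=7^1·(≡4), b=7^-2·(≡1) mod 7; (4|7)=+1, (1|7)=+1; (−1)^{1·-2·3}·(+1)^-2·(+1)^1 = +1.
v=13: a=13^0·(≡8), b=13^2·(≡3) mod 13; (8|13)=-1, (3|13)=+1; (−1)^{0·2·6}·(-1)^2·(+1)^0 = +1.
v=17: a=17^1·(≡16), b=17^-2·(≡6) mod 17; (16|17)=+1, (6|17)=-1; (−1)^{1·-2·8}·(+1)^-2·(-1)^1 = -1.
Ram(-2618, 165) = {2, 5, 11, 17}; no ℚ_2-point on the conic.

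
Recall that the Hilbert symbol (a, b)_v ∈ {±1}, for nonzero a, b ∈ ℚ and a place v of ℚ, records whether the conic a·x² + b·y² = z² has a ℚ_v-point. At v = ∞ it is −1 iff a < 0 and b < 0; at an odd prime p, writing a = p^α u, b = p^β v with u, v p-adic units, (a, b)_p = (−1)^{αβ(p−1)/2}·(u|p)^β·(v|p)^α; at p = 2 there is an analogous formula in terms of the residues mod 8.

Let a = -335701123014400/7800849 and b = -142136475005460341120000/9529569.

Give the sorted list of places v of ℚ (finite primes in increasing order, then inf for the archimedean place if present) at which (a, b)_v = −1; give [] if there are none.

Mod squares: a ≡ -21199, b ≡ -143. Check v ∈ {∞, 2, 3, 5, 7, 11, 13, 17, 19, 29, 43}.
v=13: a=13^2·(≡12), b=13^5·(≡11) mod 13; (12|13)=+1, (11|13)=-1; (−1)^{2·5·6}·(+1)^5·(-1)^2 = +1.
v=5: a=5^2·(≡1), b=5^4·(≡2) mod 5; (1|5)=+1, (2|5)=-1; (−1)^{2·4·2}·(+1)^4·(-1)^2 = +1.
v=17: a=17^1·(≡7), b=17^2·(≡14) mod 17; (7|17)=-1, (14|17)=-1; (−1)^{1·2·8}·(-1)^2·(-1)^1 = -1.
v=7: a=7^-4·(≡4), b=7^-6·(≡2) mod 7; (4|7)=+1, (2|7)=+1; (−1)^{-4·-6·3}·(+1)^-6·(+1)^-4 = +1.
v=2: v_2(a)=8, v_2(b)=10; units ≡ 1, 1 (mod 8); ε·ε+αω+βω = 0·0+8·0+10·0 ≡ 0  ⇒  (a,b)_2 = +1.
v=19: a=19^-2·(≡17), b=19^0·(≡5) mod 19; (17|19)=+1, (5|19)=+1; (−1)^{-2·0·9}·(+1)^0·(+1)^-2 = +1.
v=3: a=3^-2·(≡2), b=3^-4·(≡1) mod 3; (2|3)=-1, (1|3)=+1; (−1)^{-2·-4·1}·(-1)^-4·(+1)^-2 = +1.
v=29: a=29^1·(≡23), b=29^2·(≡2) mod 29; (23|29)=+1, (2|29)=-1; (−1)^{1·2·14}·(+1)^2·(-1)^1 = -1.
v=43: a=43^1·(≡31), b=43^2·(≡8) mod 43; (31|43)=+1, (8|43)=-1; (−1)^{1·2·21}·(+1)^2·(-1)^1 = -1.
v=11: a=11^4·(≡5), b=11^3·(≡5) mod 11; (5|11)=+1, (5|11)=+1; (−1)^{4·3·5}·(+1)^3·(+1)^4 = +1.
v=∞: -21199 < 0 and -143 < 0  ⇒  (a,b)_∞ = -1.
Ram(-21199, -143) = {17, 29, 43, ∞}; no ℚ_17-point on the conic.

[17, 29, 43, inf]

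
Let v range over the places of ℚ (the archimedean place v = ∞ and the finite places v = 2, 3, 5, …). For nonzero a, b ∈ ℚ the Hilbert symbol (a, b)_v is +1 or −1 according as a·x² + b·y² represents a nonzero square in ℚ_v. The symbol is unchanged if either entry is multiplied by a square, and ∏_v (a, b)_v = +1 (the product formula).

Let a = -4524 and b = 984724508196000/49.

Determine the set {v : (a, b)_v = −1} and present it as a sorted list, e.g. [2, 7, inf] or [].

[2, 13, 23, 29]

(a, b) ≡ (-1131, 2688010) mod (ℚ^×)²; places V = {2, 3, 5, 7, 11, 13, 23, 29, 31, ∞}.
(a,b)_5: α=0, u≡1; β=3, v≡2 (mod 5); (1|5)=+1, (2|5)=-1; sign (−1)^0·+1^3·-1^0 = +1.
(a,b)_2: α=2, β=5; u≡5, v≡5 (mod 8); ε(u)ε(v)=0·0, αω(v)=2·1, βω(u)=5·1; sum ≡ 1  ⇒  -1.
(a,b)_11: α=0, u≡8; β=2, v≡7 (mod 11); (8|11)=-1, (7|11)=-1; sign (−1)^0·-1^2·-1^0 = +1.
(a,b)_23: α=0, u≡7; β=1, v≡22 (mod 23); (7|23)=-1, (22|23)=-1; sign (−1)^0·-1^1·-1^0 = -1.
(a,b)_7: α=0, u≡5; β=-2, v≡5 (mod 7); (5|7)=-1, (5|7)=-1; sign (−1)^0·-1^-2·-1^0 = +1.
(a,b)_∞: sgn(-1131)=−, sgn(2688010)=+, so +1.
(a,b)_31: α=0, u≡2; β=1, v≡23 (mod 31); (2|31)=+1, (23|31)=-1; sign (−1)^0·+1^1·-1^0 = +1.
(a,b)_29: α=1, u≡18; β=3, v≡6 (mod 29); (18|29)=-1, (6|29)=+1; sign (−1)^0·-1^3·+1^1 = -1.
(a,b)_13: α=1, u≡3; β=1, v≡8 (mod 13); (3|13)=+1, (8|13)=-1; sign (−1)^0·+1^1·-1^1 = -1.
(a,b)_3: α=1, u≡1; β=2, v≡1 (mod 3); (1|3)=+1, (1|3)=+1; sign (−1)^0·+1^2·+1^1 = +1.
|Ram(-1131, 2688010)| = 4, even; anisotropic at {2, 13, 23, 29}.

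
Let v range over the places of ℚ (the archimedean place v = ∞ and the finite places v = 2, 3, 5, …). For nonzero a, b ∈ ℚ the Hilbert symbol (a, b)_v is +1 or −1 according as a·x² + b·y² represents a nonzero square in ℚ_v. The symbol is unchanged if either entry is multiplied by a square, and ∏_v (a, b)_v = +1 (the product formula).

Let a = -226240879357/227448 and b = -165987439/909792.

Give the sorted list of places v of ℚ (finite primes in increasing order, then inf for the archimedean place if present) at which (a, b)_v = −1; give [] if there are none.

[2, 3, 13, 37, 47, inf]

Mod squares: a ≡ -169145574, b ≡ -124098. Check v ∈ {∞, 2, 3, 13, 17, 19, 29, 37, 43, 47}.
v=19: a=19^2·(≡5), b=19^2·(≡14) mod 19; (5|19)=+1, (14|19)=-1; (−1)^{2·2·9}·(+1)^2·(-1)^2 = +1.
v=∞: -169145574 < 0 and -124098 < 0  ⇒  (a,b)_∞ = -1.
v=37: a=37^1·(≡30), b=37^1·(≡8) mod 37; (30|37)=+1, (8|37)=-1; (−1)^{1·1·18}·(+1)^1·(-1)^1 = -1.
v=2: v_2(a)=-3, v_2(b)=-5; units ≡ 5, 7 (mod 8); ε·ε+αω+βω = 0·1+-3·0+-5·1 ≡ 1  ⇒  (a,b)_2 = -1.
v=13: a=13^-1·(≡6), b=13^-1·(≡9) mod 13; (6|13)=-1, (9|13)=+1; (−1)^{-1·-1·6}·(-1)^-1·(+1)^-1 = -1.
v=47: a=47^1·(≡36), b=47^0·(≡23) mod 47; (36|47)=+1, (23|47)=-1; (−1)^{1·0·23}·(+1)^0·(-1)^1 = -1.
v=29: a=29^1·(≡21), b=29^0·(≡16) mod 29; (21|29)=-1, (16|29)=+1; (−1)^{1·0·14}·(-1)^0·(+1)^1 = +1.
v=3: a=3^-7·(≡1), b=3^-7·(≡1) mod 3; (1|3)=+1, (1|3)=+1; (−1)^{-7·-7·1}·(+1)^-7·(+1)^-7 = -1.
v=43: a=43^1·(≡39), b=43^1·(≡10) mod 43; (39|43)=-1, (10|43)=+1; (−1)^{1·1·21}·(-1)^1·(+1)^1 = +1.
v=17: a=17^2·(≡10), b=17^2·(≡15) mod 17; (10|17)=-1, (15|17)=+1; (−1)^{2·2·8}·(-1)^2·(+1)^2 = +1.
|Ram(-169145574, -124098)| = 6, even; anisotropic at {2, 3, 13, 37, 47, ∞}.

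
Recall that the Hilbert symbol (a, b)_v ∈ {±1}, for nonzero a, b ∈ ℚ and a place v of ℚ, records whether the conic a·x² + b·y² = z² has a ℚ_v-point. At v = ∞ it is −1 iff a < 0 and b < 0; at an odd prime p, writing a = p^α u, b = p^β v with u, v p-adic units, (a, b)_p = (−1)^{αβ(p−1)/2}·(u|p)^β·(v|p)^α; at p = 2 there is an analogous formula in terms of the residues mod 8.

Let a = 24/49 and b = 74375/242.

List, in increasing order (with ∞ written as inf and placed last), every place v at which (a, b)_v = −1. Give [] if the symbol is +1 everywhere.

Mod squares: a ≡ 6, b ≡ 238. Check v ∈ {∞, 2, 3, 5, 7, 11, 17}.
v=∞: 6 > 0 and 238 > 0  ⇒  (a,b)_∞ = +1.
v=7: a=7^-2·(≡3), b=7^1·(≡5) mod 7; (3|7)=-1, (5|7)=-1; (−1)^{-2·1·3}·(-1)^1·(-1)^-2 = -1.
v=5: a=5^0·(≡1), b=5^4·(≡2) mod 5; (1|5)=+1, (2|5)=-1; (−1)^{0·4·2}·(+1)^4·(-1)^0 = +1.
v=17: a=17^0·(≡5), b=17^1·(≡10) mod 17; (5|17)=-1, (10|17)=-1; (−1)^{0·1·8}·(-1)^1·(-1)^0 = -1.
v=11: a=11^0·(≡7), b=11^-2·(≡2) mod 11; (7|11)=-1, (2|11)=-1; (−1)^{0·-2·5}·(-1)^-2·(-1)^0 = +1.
v=3: a=3^1·(≡2), b=3^0·(≡1) mod 3; (2|3)=-1, (1|3)=+1; (−1)^{1·0·1}·(-1)^0·(+1)^1 = +1.
v=2: v_2(a)=3, v_2(b)=-1; units ≡ 3, 7 (mod 8); ε·ε+αω+βω = 1·1+3·0+-1·1 ≡ 0  ⇒  (a,b)_2 = +1.
|Ram(6, 238)| = 2, even; anisotropic at {7, 17}.

[7, 17]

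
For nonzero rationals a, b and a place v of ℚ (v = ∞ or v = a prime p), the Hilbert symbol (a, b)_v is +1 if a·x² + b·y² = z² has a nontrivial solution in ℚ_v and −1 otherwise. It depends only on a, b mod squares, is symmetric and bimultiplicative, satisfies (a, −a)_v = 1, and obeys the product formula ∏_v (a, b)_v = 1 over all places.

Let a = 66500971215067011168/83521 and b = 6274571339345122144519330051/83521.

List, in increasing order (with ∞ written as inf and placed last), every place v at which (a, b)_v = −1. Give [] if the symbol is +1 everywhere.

[7, 29, 31, 41]

Mod squares: a ≡ 21238, b ≡ 17729179. Check v ∈ {∞, 2, 3, 7, 13, 17, 19, 29, 31, 37, 41}.
v=2: v_2(a)=5, v_2(b)=0; units ≡ 3, 3 (mod 8); ε·ε+αω+βω = 1·1+5·1+0·1 ≡ 0  ⇒  (a,b)_2 = +1.
v=17: a=17^-4·(≡11), b=17^-4·(≡4) mod 17; (11|17)=-1, (4|17)=+1; (−1)^{-4·-4·8}·(-1)^-4·(+1)^-4 = +1.
v=3: a=3^4·(≡1), b=3^0·(≡1) mod 3; (1|3)=+1, (1|3)=+1; (−1)^{4·0·1}·(+1)^0·(+1)^4 = +1.
v=37: a=37^1·(≡17), b=37^1·(≡35) mod 37; (17|37)=-1, (35|37)=-1; (−1)^{1·1·18}·(-1)^1·(-1)^1 = +1.
v=41: a=41^1·(≡15), b=41^1·(≡9) mod 41; (15|41)=-1, (9|41)=+1; (−1)^{1·1·20}·(-1)^1·(+1)^1 = -1.
v=13: a=13^2·(≡12), b=13^5·(≡6) mod 13; (12|13)=+1, (6|13)=-1; (−1)^{2·5·6}·(+1)^5·(-1)^2 = +1.
v=29: a=29^2·(≡27), b=29^3·(≡27) mod 29; (27|29)=-1, (27|29)=-1; (−1)^{2·3·14}·(-1)^3·(-1)^2 = -1.
v=7: a=7^3·(≡6), b=7^6·(≡6) mod 7; (6|7)=-1, (6|7)=-1; (−1)^{3·6·3}·(-1)^6·(-1)^3 = -1.
v=19: a=19^2·(≡13), b=19^4·(≡3) mod 19; (13|19)=-1, (3|19)=-1; (−1)^{2·4·9}·(-1)^4·(-1)^2 = +1.
v=∞: 21238 > 0 and 17729179 > 0  ⇒  (a,b)_∞ = +1.
v=31: a=31^2·(≡23), b=31^3·(≡17) mod 31; (23|31)=-1, (17|31)=-1; (−1)^{2·3·15}·(-1)^3·(-1)^2 = -1.
|Ram(21238, 17729179)| = 4, even; anisotropic at {7, 29, 31, 41}.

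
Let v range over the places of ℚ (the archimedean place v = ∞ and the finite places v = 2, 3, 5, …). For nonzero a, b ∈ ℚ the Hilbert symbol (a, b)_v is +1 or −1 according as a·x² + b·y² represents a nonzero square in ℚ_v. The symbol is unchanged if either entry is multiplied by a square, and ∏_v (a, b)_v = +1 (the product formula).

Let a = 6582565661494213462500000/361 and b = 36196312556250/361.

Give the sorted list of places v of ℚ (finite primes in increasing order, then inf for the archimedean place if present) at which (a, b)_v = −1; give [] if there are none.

Mod squares: a ≡ 14586, b ≡ 5610. Check v ∈ {∞, 2, 3, 5, 7, 11, 13, 17, 19}.
v=17: a=17^5·(≡13), b=17^3·(≡6) mod 17; (13|17)=+1, (6|17)=-1; (−1)^{5·3·8}·(+1)^3·(-1)^5 = -1.
v=2: v_2(a)=5, v_2(b)=1; units ≡ 5, 5 (mod 8); ε·ε+αω+βω = 0·0+5·1+1·1 ≡ 0  ⇒  (a,b)_2 = +1.
v=3: a=3^11·(≡2), b=3^7·(≡1) mod 3; (2|3)=-1, (1|3)=+1; (−1)^{11·7·1}·(-1)^7·(+1)^11 = +1.
v=11: a=11^5·(≡10), b=11^1·(≡4) mod 11; (10|11)=-1, (4|11)=+1; (−1)^{5·1·5}·(-1)^1·(+1)^5 = +1.
v=∞: 14586 > 0 and 5610 > 0  ⇒  (a,b)_∞ = +1.
v=19: a=19^-2·(≡3), b=19^-2·(≡17) mod 19; (3|19)=-1, (17|19)=+1; (−1)^{-2·-2·9}·(-1)^-2·(+1)^-2 = +1.
v=5: a=5^8·(≡4), b=5^5·(≡3) mod 5; (4|5)=+1, (3|5)=-1; (−1)^{8·5·2}·(+1)^5·(-1)^8 = +1.
v=7: a=7^0·(≡3), b=7^2·(≡3) mod 7; (3|7)=-1, (3|7)=-1; (−1)^{0·2·3}·(-1)^2·(-1)^0 = +1.
v=13: a=13^1·(≡1), b=13^0·(≡8) mod 13; (1|13)=+1, (8|13)=-1; (−1)^{1·0·6}·(+1)^0·(-1)^1 = -1.
|Ram(14586, 5610)| = 2, even; anisotropic at {13, 17}.

[13, 17]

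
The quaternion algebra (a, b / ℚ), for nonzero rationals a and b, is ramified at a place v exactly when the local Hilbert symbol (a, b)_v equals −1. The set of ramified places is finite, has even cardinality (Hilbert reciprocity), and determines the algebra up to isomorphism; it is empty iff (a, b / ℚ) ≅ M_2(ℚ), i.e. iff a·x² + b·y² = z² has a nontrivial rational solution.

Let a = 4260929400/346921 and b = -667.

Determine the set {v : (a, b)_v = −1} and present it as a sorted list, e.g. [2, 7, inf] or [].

[2, 3, 7, 23]

Mod squares: a ≡ 28014, b ≡ -667. Check v ∈ {∞, 2, 3, 5, 7, 13, 19, 23, 29, 31}.
v=31: a=31^-2·(≡24), b=31^0·(≡15) mod 31; (24|31)=-1, (15|31)=-1; (−1)^{-2·0·15}·(-1)^0·(-1)^-2 = +1.
v=3: a=3^3·(≡2), b=3^0·(≡2) mod 3; (2|3)=-1, (2|3)=-1; (−1)^{3·0·1}·(-1)^0·(-1)^3 = -1.
v=19: a=19^-2·(≡14), b=19^0·(≡17) mod 19; (14|19)=-1, (17|19)=+1; (−1)^{-2·0·9}·(-1)^0·(+1)^-2 = +1.
v=13: a=13^2·(≡12), b=13^0·(≡9) mod 13; (12|13)=+1, (9|13)=+1; (−1)^{2·0·6}·(+1)^0·(+1)^2 = +1.
v=∞: 28014 > 0 and -667 < 0  ⇒  (a,b)_∞ = +1.
v=2: v_2(a)=3, v_2(b)=0; units ≡ 7, 5 (mod 8); ε·ε+αω+βω = 1·0+3·1+0·0 ≡ 1  ⇒  (a,b)_2 = -1.
v=7: a=7^1·(≡6), b=7^0·(≡5) mod 7; (6|7)=-1, (5|7)=-1; (−1)^{1·0·3}·(-1)^0·(-1)^1 = -1.
v=5: a=5^2·(≡1), b=5^0·(≡3) mod 5; (1|5)=+1, (3|5)=-1; (−1)^{2·0·2}·(+1)^0·(-1)^2 = +1.
v=29: a=29^1·(≡22), b=29^1·(≡6) mod 29; (22|29)=+1, (6|29)=+1; (−1)^{1·1·14}·(+1)^1·(+1)^1 = +1.
v=23: a=23^1·(≡21), b=23^1·(≡17) mod 23; (21|23)=-1, (17|23)=-1; (−1)^{1·1·11}·(-1)^1·(-1)^1 = -1.
|Ram(28014, -667)| = 4, even; anisotropic at {2, 3, 7, 23}.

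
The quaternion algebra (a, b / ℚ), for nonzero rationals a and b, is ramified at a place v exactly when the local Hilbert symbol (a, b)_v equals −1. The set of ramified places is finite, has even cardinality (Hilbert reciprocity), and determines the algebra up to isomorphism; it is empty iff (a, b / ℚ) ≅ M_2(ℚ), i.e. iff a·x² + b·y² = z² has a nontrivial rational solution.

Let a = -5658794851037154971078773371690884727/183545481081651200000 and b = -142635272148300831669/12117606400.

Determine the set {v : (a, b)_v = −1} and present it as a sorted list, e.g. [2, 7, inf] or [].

Mod squares: a ≡ -3315, b ≡ -1309. Check v ∈ {∞, 2, 3, 5, 7, 11, 13, 17, 19, 31, 37, 43}.
v=3: a=3^11·(≡2), b=3^8·(≡2) mod 3; (2|3)=-1, (2|3)=-1; (−1)^{11·8·1}·(-1)^8·(-1)^11 = -1.
v=37: a=37^2·(≡14), b=37^2·(≡23) mod 37; (14|37)=-1, (23|37)=-1; (−1)^{2·2·18}·(-1)^2·(-1)^2 = +1.
v=31: a=31^4·(≡28), b=31^2·(≡12) mod 31; (28|31)=+1, (12|31)=-1; (−1)^{4·2·15}·(+1)^2·(-1)^4 = +1.
v=7: a=7^2·(≡3), b=7^1·(≡2) mod 7; (3|7)=-1, (2|7)=+1; (−1)^{2·1·3}·(-1)^1·(+1)^2 = -1.
v=11: a=11^8·(≡6), b=11^3·(≡6) mod 11; (6|11)=-1, (6|11)=-1; (−1)^{8·3·5}·(-1)^3·(-1)^8 = -1.
v=19: a=19^4·(≡10), b=19^2·(≡14) mod 19; (10|19)=-1, (14|19)=-1; (−1)^{4·2·9}·(-1)^2·(-1)^4 = +1.
v=5: a=5^-5·(≡2), b=5^-2·(≡1) mod 5; (2|5)=-1, (1|5)=+1; (−1)^{-5·-2·2}·(-1)^-2·(+1)^-5 = +1.
v=43: a=43^-4·(≡29), b=43^-2·(≡14) mod 43; (29|43)=-1, (14|43)=+1; (−1)^{-4·-2·21}·(-1)^-2·(+1)^-4 = +1.
v=2: v_2(a)=-34, v_2(b)=-18; units ≡ 5, 3 (mod 8); ε·ε+αω+βω = 0·1+-34·1+-18·1 ≡ 0  ⇒  (a,b)_2 = +1.
v=13: a=13^1·(≡2), b=13^0·(≡12) mod 13; (2|13)=-1, (12|13)=+1; (−1)^{1·0·6}·(-1)^0·(+1)^1 = +1.
v=17: a=17^5·(≡15), b=17^3·(≡15) mod 17; (15|17)=+1, (15|17)=+1; (−1)^{5·3·8}·(+1)^3·(+1)^5 = +1.
v=∞: -3315 < 0 and -1309 < 0  ⇒  (a,b)_∞ = -1.
|Ram(-3315, -1309)| = 4, even; anisotropic at {3, 7, 11, ∞}.

[3, 7, 11, inf]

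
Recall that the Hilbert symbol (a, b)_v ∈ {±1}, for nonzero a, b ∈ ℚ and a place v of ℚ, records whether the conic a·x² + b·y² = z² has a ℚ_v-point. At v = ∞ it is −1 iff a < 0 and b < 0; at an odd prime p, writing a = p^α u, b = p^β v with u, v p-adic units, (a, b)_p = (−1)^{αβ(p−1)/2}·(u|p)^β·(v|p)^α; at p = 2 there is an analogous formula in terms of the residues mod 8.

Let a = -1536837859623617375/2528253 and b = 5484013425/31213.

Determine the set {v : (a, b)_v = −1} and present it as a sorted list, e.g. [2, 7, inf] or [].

[11, 17]

(a, b) ≡ (-9930635, 9061) mod (ℚ^×)²; places V = {2, 3, 5, 7, 11, 13, 17, 19, 37, 41, 43, ∞}.
(a,b)_11: α=3, u≡2; β=2, v≡10 (mod 11); (2|11)=-1, (10|11)=-1; sign (−1)^0·-1^2·-1^3 = -1.
(a,b)_∞: sgn(-9930635)=−, sgn(9061)=+, so +1.
(a,b)_7: α=-4, u≡5; β=-4, v≡5 (mod 7); (5|7)=-1, (5|7)=-1; sign (−1)^0·-1^-4·-1^-4 = +1.
(a,b)_3: α=-4, u≡1; β=2, v≡1 (mod 3); (1|3)=+1, (1|3)=+1; sign (−1)^0·+1^2·+1^-4 = +1.
(a,b)_19: α=1, u≡11; β=0, v≡7 (mod 19); (11|19)=+1, (7|19)=+1; sign (−1)^0·+1^0·+1^1 = +1.
(a,b)_13: α=-1, u≡7; β=-1, v≡8 (mod 13); (7|13)=-1, (8|13)=-1; sign (−1)^0·-1^-1·-1^-1 = +1.
(a,b)_5: α=3, u≡2; β=2, v≡4 (mod 5); (2|5)=-1, (4|5)=+1; sign (−1)^0·-1^2·+1^3 = +1.
(a,b)_43: α=1, u≡3; β=0, v≡35 (mod 43); (3|43)=-1, (35|43)=+1; sign (−1)^0·-1^0·+1^1 = +1.
(a,b)_2: α=0, β=0; u≡5, v≡5 (mod 8); ε(u)ε(v)=0·0, αω(v)=0·1, βω(u)=0·1; sum ≡ 0  ⇒  +1.
(a,b)_41: α=2, u≡39; β=1, v≡37 (mod 41); (39|41)=+1, (37|41)=+1; sign (−1)^0·+1^1·+1^2 = +1.
(a,b)_37: α=2, u≡29; β=0, v≡27 (mod 37); (29|37)=-1, (27|37)=+1; sign (−1)^0·-1^0·+1^2 = +1.
(a,b)_17: α=3, u≡1; β=3, v≡5 (mod 17); (1|17)=+1, (5|17)=-1; sign (−1)^0·+1^3·-1^3 = -1.
(-9930635, 9061 / ℚ) ramifies at {11, 17}: a division algebra.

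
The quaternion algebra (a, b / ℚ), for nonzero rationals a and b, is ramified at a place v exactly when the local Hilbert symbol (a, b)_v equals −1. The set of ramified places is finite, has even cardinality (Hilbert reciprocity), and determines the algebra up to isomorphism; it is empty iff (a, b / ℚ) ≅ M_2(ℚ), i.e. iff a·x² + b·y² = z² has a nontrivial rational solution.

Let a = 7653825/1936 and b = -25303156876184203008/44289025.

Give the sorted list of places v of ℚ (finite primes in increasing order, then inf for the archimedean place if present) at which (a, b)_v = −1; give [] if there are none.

[17, 29]

(a, b) ≡ (34017, -1054527) mod (ℚ^×)²; places V = {2, 3, 5, 11, 17, 23, 29, 31, ∞}.
(a,b)_17: α=1, u≡10; β=3, v≡16 (mod 17); (10|17)=-1, (16|17)=+1; sign (−1)^0·-1^3·+1^1 = -1.
(a,b)_31: α=0, u≡19; β=1, v≡30 (mod 31); (19|31)=+1, (30|31)=-1; sign (−1)^0·+1^1·-1^0 = +1.
(a,b)_2: α=-4, β=8; u≡1, v≡1 (mod 8); ε(u)ε(v)=0·0, αω(v)=-4·0, βω(u)=8·0; sum ≡ 0  ⇒  +1.
(a,b)_∞: sgn(34017)=+, sgn(-1054527)=−, so +1.
(a,b)_11: α=-2, u≡5; β=-6, v≡10 (mod 11); (5|11)=+1, (10|11)=-1; sign (−1)^0·+1^-6·-1^-2 = +1.
(a,b)_3: α=3, u≡2; β=7, v≡1 (mod 3); (2|3)=-1, (1|3)=+1; sign (−1)^1·-1^7·+1^3 = +1.
(a,b)_23: α=1, u≡20; β=3, v≡9 (mod 23); (20|23)=-1, (9|23)=+1; sign (−1)^1·-1^3·+1^1 = +1.
(a,b)_5: α=2, u≡3; β=-2, v≡2 (mod 5); (3|5)=-1, (2|5)=-1; sign (−1)^0·-1^-2·-1^2 = +1.
(a,b)_29: α=1, u≡13; β=3, v≡27 (mod 29); (13|29)=+1, (27|29)=-1; sign (−1)^0·+1^3·-1^1 = -1.
Ram(34017, -1054527) = {17, 29}; no ℚ_17-point on the conic.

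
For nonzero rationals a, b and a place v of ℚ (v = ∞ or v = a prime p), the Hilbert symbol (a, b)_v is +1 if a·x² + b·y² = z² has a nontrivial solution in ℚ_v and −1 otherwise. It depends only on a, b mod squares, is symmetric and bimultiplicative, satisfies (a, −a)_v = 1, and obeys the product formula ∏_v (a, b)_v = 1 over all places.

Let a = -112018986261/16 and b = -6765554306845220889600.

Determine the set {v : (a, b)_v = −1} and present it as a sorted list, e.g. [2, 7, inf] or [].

[2, 3, 13, 17, 23, inf]

(a, b) ≡ (-119301, -969) mod (ℚ^×)²; places V = {2, 3, 5, 7, 13, 17, 19, 23, ∞}.
(a,b)_3: α=3, u≡1; β=5, v≡1 (mod 3); (1|3)=+1, (1|3)=+1; sign (−1)^1·+1^5·+1^3 = -1.
(a,b)_17: α=2, u≡7; β=3, v≡6 (mod 17); (7|17)=-1, (6|17)=-1; sign (−1)^0·-1^3·-1^2 = -1.
(a,b)_5: α=0, u≡4; β=2, v≡1 (mod 5); (4|5)=+1, (1|5)=+1; sign (−1)^0·+1^2·+1^0 = +1.
(a,b)_2: α=-4, β=10; u≡3, v≡7 (mod 8); ε(u)ε(v)=1·1, αω(v)=-4·0, βω(u)=10·1; sum ≡ 1  ⇒  -1.
(a,b)_19: α=3, u≡13; β=5, v≡5 (mod 19); (13|19)=-1, (5|19)=+1; sign (−1)^1·-1^5·+1^3 = +1.
(a,b)_23: α=1, u≡22; β=2, v≡15 (mod 23); (22|23)=-1, (15|23)=-1; sign (−1)^0·-1^2·-1^1 = -1.
(a,b)_7: α=1, u≡2; β=0, v≡4 (mod 7); (2|7)=+1, (4|7)=+1; sign (−1)^0·+1^0·+1^1 = +1.
(a,b)_∞: sgn(-119301)=−, sgn(-969)=−, so -1.
(a,b)_13: α=1, u≡12; β=2, v≡5 (mod 13); (12|13)=+1, (5|13)=-1; sign (−1)^0·+1^2·-1^1 = -1.
|Ram(-119301, -969)| = 6, even; anisotropic at {2, 3, 13, 17, 23, ∞}.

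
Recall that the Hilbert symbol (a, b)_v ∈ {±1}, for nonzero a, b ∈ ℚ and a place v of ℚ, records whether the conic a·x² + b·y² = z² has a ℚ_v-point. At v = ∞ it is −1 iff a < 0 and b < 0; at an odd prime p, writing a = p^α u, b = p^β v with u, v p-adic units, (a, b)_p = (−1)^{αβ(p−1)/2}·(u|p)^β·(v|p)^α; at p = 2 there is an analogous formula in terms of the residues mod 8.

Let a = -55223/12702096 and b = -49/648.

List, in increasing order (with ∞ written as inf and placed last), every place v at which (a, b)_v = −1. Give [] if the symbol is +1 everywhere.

[23, inf]

(a, b) ≡ (-23, -2) mod (ℚ^×)²; places V = {2, 3, 7, 11, 23, ∞}.
(a,b)_7: α=4, u≡5; β=2, v≡5 (mod 7); (5|7)=-1, (5|7)=-1; sign (−1)^0·-1^2·-1^4 = +1.
(a,b)_3: α=-8, u≡1; β=-4, v≡1 (mod 3); (1|3)=+1, (1|3)=+1; sign (−1)^0·+1^-4·+1^-8 = +1.
(a,b)_∞: sgn(-23)=−, sgn(-2)=−, so -1.
(a,b)_2: α=-4, β=-3; u≡1, v≡7 (mod 8); ε(u)ε(v)=0·1, αω(v)=-4·0, βω(u)=-3·0; sum ≡ 0  ⇒  +1.
(a,b)_11: α=-2, u≡10; β=0, v≡5 (mod 11); (10|11)=-1, (5|11)=+1; sign (−1)^0·-1^0·+1^-2 = +1.
(a,b)_23: α=1, u≡14; β=0, v≡5 (mod 23); (14|23)=-1, (5|23)=-1; sign (−1)^0·-1^0·-1^1 = -1.
(-23, -2 / ℚ) ramifies at {23, ∞}: a division algebra.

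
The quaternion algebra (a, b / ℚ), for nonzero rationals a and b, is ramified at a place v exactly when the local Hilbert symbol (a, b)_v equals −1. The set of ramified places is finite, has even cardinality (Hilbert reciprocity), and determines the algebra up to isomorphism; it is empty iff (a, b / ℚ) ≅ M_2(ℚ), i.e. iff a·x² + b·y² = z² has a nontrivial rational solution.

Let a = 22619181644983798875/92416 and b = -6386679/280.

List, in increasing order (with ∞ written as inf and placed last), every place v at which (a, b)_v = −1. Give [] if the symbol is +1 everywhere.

Mod squares: a ≡ 12155, b ≡ -293930. Check v ∈ {∞, 2, 3, 5, 7, 11, 13, 17, 19}.
v=19: a=19^-2·(≡10), b=19^1·(≡10) mod 19; (10|19)=-1, (10|19)=-1; (−1)^{-2·1·9}·(-1)^1·(-1)^-2 = -1.
v=2: v_2(a)=-8, v_2(b)=-3; units ≡ 3, 3 (mod 8); ε·ε+αω+βω = 1·1+-8·1+-3·1 ≡ 0  ⇒  (a,b)_2 = +1.
v=3: a=3^2·(≡2), b=3^2·(≡1) mod 3; (2|3)=-1, (1|3)=+1; (−1)^{2·2·1}·(-1)^2·(+1)^2 = +1.
v=13: a=13^7·(≡12), b=13^3·(≡10) mod 13; (12|13)=+1, (10|13)=+1; (−1)^{7·3·6}·(+1)^3·(+1)^7 = +1.
v=11: a=11^3·(≡4), b=11^0·(≡4) mod 11; (4|11)=+1, (4|11)=+1; (−1)^{3·0·5}·(+1)^0·(+1)^3 = +1.
v=17: a=17^3·(≡4), b=17^1·(≡8) mod 17; (4|17)=+1, (8|17)=+1; (−1)^{3·1·8}·(+1)^1·(+1)^3 = +1.
v=5: a=5^3·(≡1), b=5^-1·(≡1) mod 5; (1|5)=+1, (1|5)=+1; (−1)^{3·-1·2}·(+1)^-1·(+1)^3 = +1.
v=7: a=7^2·(≡6), b=7^-1·(≡6) mod 7; (6|7)=-1, (6|7)=-1; (−1)^{2·-1·3}·(-1)^-1·(-1)^2 = -1.
v=∞: 12155 > 0 and -293930 < 0  ⇒  (a,b)_∞ = +1.
|Ram(12155, -293930)| = 2, even; anisotropic at {7, 19}.

[7, 19]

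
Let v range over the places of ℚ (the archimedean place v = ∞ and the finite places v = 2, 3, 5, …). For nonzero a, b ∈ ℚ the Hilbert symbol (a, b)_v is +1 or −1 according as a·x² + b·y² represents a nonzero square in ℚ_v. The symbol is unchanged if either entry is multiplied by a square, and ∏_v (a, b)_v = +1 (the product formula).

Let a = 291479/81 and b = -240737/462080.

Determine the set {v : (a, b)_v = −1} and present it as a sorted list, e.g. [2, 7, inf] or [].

Mod squares: a ≡ 551, b ≡ -85. Check v ∈ {∞, 2, 3, 5, 7, 17, 19, 23, 29}.
v=23: a=23^2·(≡21), b=23^0·(≡5) mod 23; (21|23)=-1, (5|23)=-1; (−1)^{2·0·11}·(-1)^0·(-1)^2 = +1.
v=7: a=7^0·(≡5), b=7^2·(≡5) mod 7; (5|7)=-1, (5|7)=-1; (−1)^{0·2·3}·(-1)^2·(-1)^0 = +1.
v=∞: 551 > 0 and -85 < 0  ⇒  (a,b)_∞ = +1.
v=29: a=29^1·(≡2), b=29^0·(≡11) mod 29; (2|29)=-1, (11|29)=-1; (−1)^{1·0·14}·(-1)^0·(-1)^1 = -1.
v=19: a=19^1·(≡13), b=19^-2·(≡18) mod 19; (13|19)=-1, (18|19)=-1; (−1)^{1·-2·9}·(-1)^-2·(-1)^1 = -1.
v=2: v_2(a)=0, v_2(b)=-8; units ≡ 7, 3 (mod 8); ε·ε+αω+βω = 1·1+0·1+-8·0 ≡ 1  ⇒  (a,b)_2 = -1.
v=17: a=17^0·(≡5), b=17^3·(≡12) mod 17; (5|17)=-1, (12|17)=-1; (−1)^{0·3·8}·(-1)^3·(-1)^0 = -1.
v=3: a=3^-4·(≡2), b=3^0·(≡2) mod 3; (2|3)=-1, (2|3)=-1; (−1)^{-4·0·1}·(-1)^0·(-1)^-4 = +1.
v=5: a=5^0·(≡4), b=5^-1·(≡3) mod 5; (4|5)=+1, (3|5)=-1; (−1)^{0·-1·2}·(+1)^-1·(-1)^0 = +1.
|Ram(551, -85)| = 4, even; anisotropic at {2, 17, 19, 29}.

[2, 17, 19, 29]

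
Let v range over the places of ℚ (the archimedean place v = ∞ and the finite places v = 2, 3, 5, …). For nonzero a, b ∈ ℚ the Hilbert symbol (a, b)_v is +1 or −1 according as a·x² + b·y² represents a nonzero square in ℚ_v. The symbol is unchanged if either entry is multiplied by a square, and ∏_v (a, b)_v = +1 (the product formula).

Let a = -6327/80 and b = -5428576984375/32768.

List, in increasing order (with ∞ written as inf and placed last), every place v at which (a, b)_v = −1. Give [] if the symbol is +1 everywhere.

[2, inf]

(a, b) ≡ (-3515, -1406) mod (ℚ^×)²; places V = {2, 3, 5, 19, 37, ∞}.
(a,b)_37: α=1, u≡27; β=3, v≡11 (mod 37); (27|37)=+1, (11|37)=+1; sign (−1)^0·+1^3·+1^1 = +1.
(a,b)_2: α=-4, β=-15; u≡5, v≡1 (mod 8); ε(u)ε(v)=0·0, αω(v)=-4·0, βω(u)=-15·1; sum ≡ 1  ⇒  -1.
(a,b)_5: α=-1, u≡3; β=6, v≡1 (mod 5); (3|5)=-1, (1|5)=+1; sign (−1)^0·-1^6·+1^-1 = +1.
(a,b)_3: α=2, u≡1; β=0, v≡1 (mod 3); (1|3)=+1, (1|3)=+1; sign (−1)^0·+1^0·+1^2 = +1.
(a,b)_19: α=1, u≡7; β=3, v≡18 (mod 19); (7|19)=+1, (18|19)=-1; sign (−1)^1·+1^3·-1^1 = +1.
(a,b)_∞: sgn(-3515)=−, sgn(-1406)=−, so -1.
(-3515, -1406 / ℚ) ramifies at {2, ∞}: a division algebra.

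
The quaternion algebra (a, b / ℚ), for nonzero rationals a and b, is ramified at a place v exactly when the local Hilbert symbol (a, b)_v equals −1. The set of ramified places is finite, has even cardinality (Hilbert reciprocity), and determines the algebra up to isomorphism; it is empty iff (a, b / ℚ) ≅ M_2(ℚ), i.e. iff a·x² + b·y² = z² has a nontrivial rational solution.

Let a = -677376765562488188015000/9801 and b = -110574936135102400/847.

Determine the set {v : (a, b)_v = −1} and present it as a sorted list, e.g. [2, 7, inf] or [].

[13, inf]

Mod squares: a ≡ -41366, b ≡ -3913. Check v ∈ {∞, 2, 3, 5, 7, 11, 13, 17, 37, 43}.
v=13: a=13^5·(≡9), b=13^3·(≡6) mod 13; (9|13)=+1, (6|13)=-1; (−1)^{5·3·6}·(+1)^3·(-1)^5 = -1.
v=11: a=11^-2·(≡4), b=11^-2·(≡4) mod 11; (4|11)=+1, (4|11)=+1; (−1)^{-2·-2·5}·(+1)^-2·(+1)^-2 = +1.
v=∞: -41366 < 0 and -3913 < 0  ⇒  (a,b)_∞ = -1.
v=3: a=3^-4·(≡1), b=3^0·(≡2) mod 3; (1|3)=+1, (2|3)=-1; (−1)^{-4·0·1}·(+1)^0·(-1)^-4 = +1.
v=37: a=37^3·(≡5), b=37^2·(≡28) mod 37; (5|37)=-1, (28|37)=+1; (−1)^{3·2·18}·(-1)^2·(+1)^3 = +1.
v=17: a=17^0·(≡7), b=17^2·(≡3) mod 17; (7|17)=-1, (3|17)=-1; (−1)^{0·2·8}·(-1)^2·(-1)^0 = +1.
v=5: a=5^4·(≡1), b=5^2·(≡2) mod 5; (1|5)=+1, (2|5)=-1; (−1)^{4·2·2}·(+1)^2·(-1)^4 = +1.
v=43: a=43^5·(≡30), b=43^3·(≡11) mod 43; (30|43)=-1, (11|43)=+1; (−1)^{5·3·21}·(-1)^3·(+1)^5 = +1.
v=7: a=7^2·(≡2), b=7^-1·(≡2) mod 7; (2|7)=+1, (2|7)=+1; (−1)^{2·-1·3}·(+1)^-1·(+1)^2 = +1.
v=2: v_2(a)=3, v_2(b)=6; units ≡ 5, 7 (mod 8); ε·ε+αω+βω = 0·1+3·0+6·1 ≡ 0  ⇒  (a,b)_2 = +1.
|Ram(-41366, -3913)| = 2, even; anisotropic at {13, ∞}.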